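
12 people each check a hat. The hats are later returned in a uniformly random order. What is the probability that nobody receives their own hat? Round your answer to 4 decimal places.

0.3679

This is the derangement probability: permutations of 12 with no fixed point.
D(12) = 12! · (1 − 1/1! + 1/2! − ··· + (−1)^12/12!) = 176214841.
P = 176214841/479001600 = 16019531/43545600 ≈ 0.3679.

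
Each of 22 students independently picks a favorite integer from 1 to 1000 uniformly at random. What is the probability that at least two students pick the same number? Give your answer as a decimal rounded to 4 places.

0.2076

It's easier to compute the probability that all 22 are distinct.
P(all distinct) = 1000/1000 · 999/1000 · ··· · 979/1000 ≈ 0.7924.
So the probability of at least one match is 1 − 0.7924 = 0.2076.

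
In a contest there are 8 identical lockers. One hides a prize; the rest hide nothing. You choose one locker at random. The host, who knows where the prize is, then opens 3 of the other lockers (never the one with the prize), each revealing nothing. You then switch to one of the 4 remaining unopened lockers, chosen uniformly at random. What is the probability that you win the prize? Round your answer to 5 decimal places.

0.21875

Your original locker holds the prize with probability 1/8, so the other 7 collectively hold it with probability 7/8.
The host can always find 3 empty lockers to open, so the reveals don't change that 7/8; it is now spread over the 4 remaining unopened lockers.
P(win by switching) = (7/8) · (1/4) = 7/32 ≈ 0.21875.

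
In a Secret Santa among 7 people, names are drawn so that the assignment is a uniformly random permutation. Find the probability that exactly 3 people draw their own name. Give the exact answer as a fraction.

1/16

Choose which 3 of the 7 are fixed: C(7,3) = 35 ways.
The remaining 4 must have no fixed point: D(4) = 9.
P = 35·9/5040 = 1/16.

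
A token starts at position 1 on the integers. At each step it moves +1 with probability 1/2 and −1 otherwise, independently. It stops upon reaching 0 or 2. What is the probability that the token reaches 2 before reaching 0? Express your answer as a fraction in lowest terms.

With a fair step, P(i) = ½P(i−1) + ½P(i+1) with P(0)=0, P(2)=1 has the linear solution P(i) = i/2.
P(1) = 1/2.

1/2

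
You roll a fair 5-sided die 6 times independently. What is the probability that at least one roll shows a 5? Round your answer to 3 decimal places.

0.738

P(no roll shows a 5) = (4/5)^6 ≈ 0.262.
P(at least one) = 1 − 0.262 = 0.738.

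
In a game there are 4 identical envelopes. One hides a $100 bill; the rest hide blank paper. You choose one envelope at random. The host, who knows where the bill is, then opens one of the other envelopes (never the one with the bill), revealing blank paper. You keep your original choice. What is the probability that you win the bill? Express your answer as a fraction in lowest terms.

The host can always open an empty envelope regardless of your choice, so this gives no information about your original envelope.
P(win by staying) = 1/4.

1/4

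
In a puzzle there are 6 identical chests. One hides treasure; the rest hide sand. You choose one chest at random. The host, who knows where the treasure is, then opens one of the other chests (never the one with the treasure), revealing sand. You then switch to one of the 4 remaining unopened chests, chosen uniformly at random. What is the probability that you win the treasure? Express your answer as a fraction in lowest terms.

5/24

Your original chest holds the treasure with probability 1/6, so the other 5 collectively hold it with probability 5/6.
The host can always find an empty chest to open, so this doesn't change that 5/6; it is now spread over the 4 remaining unopened chests.
P(win by switching) = (5/6) · (1/4) = 5/24.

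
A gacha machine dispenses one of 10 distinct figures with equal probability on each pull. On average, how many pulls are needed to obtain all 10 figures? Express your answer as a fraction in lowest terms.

After i distinct types are collected, each trial gives a new one with probability (10−i)/10, so the expected wait for the next new type is 10/(10−i).
E = 10/10 + 10/9 + 10/8 + 10/7 + 10/6 + 10/5 + 10/4 + 10/3 + 10/2 + 10/1 = 7381/252.

7381/252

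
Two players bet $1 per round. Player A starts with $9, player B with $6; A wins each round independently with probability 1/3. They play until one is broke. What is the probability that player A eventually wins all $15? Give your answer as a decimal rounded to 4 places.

Let r = q/p = (2/3)/(1/3) = 2. The recurrence P(i) = p·P(i+1) + q·P(i−1) with P(0)=0, P(15)=1 gives P(i) = (1 − r^i)/(1 − r^15).
P(9) = (1 − (2)^9) / (1 − (2)^15) = 73/4681 ≈ 0.0156.

0.0156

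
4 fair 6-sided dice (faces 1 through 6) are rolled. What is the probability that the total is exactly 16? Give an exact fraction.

There are 6^4 = 1296 equally likely outcomes.
The number of ordered 4-tuples from {1,…,6} summing to 16 is 125.
P(sum = 16) = 125/1296.

125/1296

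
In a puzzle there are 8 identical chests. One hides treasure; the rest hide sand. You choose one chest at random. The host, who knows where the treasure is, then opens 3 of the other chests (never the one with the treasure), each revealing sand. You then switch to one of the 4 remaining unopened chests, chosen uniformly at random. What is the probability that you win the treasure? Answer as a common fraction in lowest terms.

7/32

Your original chest holds the treasure with probability 1/8, so the other 7 collectively hold it with probability 7/8.
The host can always find 3 empty chests to open, so the reveals don't change that 7/8; it is now spread over the 4 remaining unopened chests.
P(win by switching) = (7/8) · (1/4) = 7/32.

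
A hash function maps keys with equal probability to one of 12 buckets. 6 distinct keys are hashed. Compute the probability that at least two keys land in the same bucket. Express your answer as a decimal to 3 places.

It's easier to compute the probability that all 6 are distinct.
P(all distinct) = 12/12 · 11/12 · ··· · 7/12 ≈ 0.223.
So the probability of at least one match is 1 − 0.223 = 0.777.

0.777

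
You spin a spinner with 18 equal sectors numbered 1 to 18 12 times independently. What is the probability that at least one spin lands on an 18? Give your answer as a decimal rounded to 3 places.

P(no spin lands on an 18) = (17/18)^12 ≈ 0.504.
P(at least one) = 1 − 0.504 = 0.496.

0.496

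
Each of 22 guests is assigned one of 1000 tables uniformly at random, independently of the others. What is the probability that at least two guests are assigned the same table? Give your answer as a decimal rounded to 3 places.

It's easier to compute the probability that all 22 are distinct.
P(all distinct) = 1000/1000 · 999/1000 · ··· · 979/1000 ≈ 0.792.
So the probability of at least one match is 1 − 0.792 = 0.208.

0.208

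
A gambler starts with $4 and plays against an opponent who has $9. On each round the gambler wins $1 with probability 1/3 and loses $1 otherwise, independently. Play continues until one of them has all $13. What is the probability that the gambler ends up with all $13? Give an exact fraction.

Let r = q/p = (2/3)/(1/3) = 2. The recurrence P(i) = p·P(i+1) + q·P(i−1) with P(0)=0, P(13)=1 gives P(i) = (1 − r^i)/(1 − r^13).
P(4) = (1 − (2)^4) / (1 − (2)^13) = 15/8191.

15/8191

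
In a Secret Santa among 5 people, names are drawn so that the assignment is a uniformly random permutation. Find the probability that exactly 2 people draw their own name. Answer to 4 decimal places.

0.1667

Choose which 2 of the 5 are fixed: C(5,2) = 10 ways.
The remaining 3 must have no fixed point: D(3) = 2.
P = 10·2/120 = 1/6 ≈ 0.1667.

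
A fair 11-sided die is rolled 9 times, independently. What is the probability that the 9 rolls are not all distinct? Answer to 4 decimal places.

P(all 9 different) = 11/11 · 10/11 · ··· · 3/11 ≈ 0.0085.
P(at least two equal) = 1 − 0.0085 = 0.9915.

0.9915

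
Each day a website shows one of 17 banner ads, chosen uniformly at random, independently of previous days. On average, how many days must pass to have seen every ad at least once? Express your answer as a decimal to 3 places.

58.472

After i distinct types are collected, each trial gives a new one with probability (17−i)/17, so the expected wait for the next new type is 17/(17−i).
E = 17/17 + 17/16 + 17/15 + 17/14 + 17/13 + 17/12 + 17/11 + 17/10 + 17/9 + 17/8 + 17/7 + 17/6 + 17/5 + 17/4 + 17/3 + 17/2 + 17/1 = 42142223/720720 ≈ 58.472.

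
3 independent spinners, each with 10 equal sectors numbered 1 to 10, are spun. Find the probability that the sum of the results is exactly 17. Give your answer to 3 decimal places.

0.075

There are 10^3 = 1000 equally likely outcomes.
The number of ordered 3-tuples from {1,…,10} summing to 17 is 75.
P(sum = 17) = 75/1000 = 3/40 ≈ 0.075.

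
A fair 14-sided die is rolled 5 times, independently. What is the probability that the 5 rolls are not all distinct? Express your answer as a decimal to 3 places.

0.553

P(all 5 different) = 14/14 · 13/14 · ··· · 10/14 ≈ 0.447.
P(at least two equal) = 1 − 0.447 = 0.553.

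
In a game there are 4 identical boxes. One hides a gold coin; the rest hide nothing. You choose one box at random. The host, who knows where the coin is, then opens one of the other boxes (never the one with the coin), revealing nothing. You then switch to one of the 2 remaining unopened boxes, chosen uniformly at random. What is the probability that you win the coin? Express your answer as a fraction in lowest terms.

Your original box holds the coin with probability 1/4, so the other 3 collectively hold it with probability 3/4.
The host can always find an empty box to open, so this doesn't change that 3/4; it is now spread over the 2 remaining unopened boxes.
P(win by switching) = (3/4) · (1/2) = 3/8.

3/8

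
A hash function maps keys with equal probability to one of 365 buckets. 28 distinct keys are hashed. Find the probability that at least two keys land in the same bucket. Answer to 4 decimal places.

It's easier to compute the probability that all 28 are distinct.
P(all distinct) = 365/365 · 364/365 · ··· · 338/365 ≈ 0.3455.
So the probability of at least one match is 1 − 0.3455 = 0.6545.

0.6545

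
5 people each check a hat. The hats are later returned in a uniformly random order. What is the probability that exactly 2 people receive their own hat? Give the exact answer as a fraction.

Choose which 2 of the 5 are fixed: C(5,2) = 10 ways.
The remaining 3 must have no fixed point: D(3) = 2.
P = 10·2/120 = 1/6.

1/6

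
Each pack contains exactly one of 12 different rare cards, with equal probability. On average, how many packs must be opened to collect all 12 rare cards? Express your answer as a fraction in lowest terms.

After i distinct types are collected, each trial gives a new one with probability (12−i)/12, so the expected wait for the next new type is 12/(12−i).
E = 12/12 + 12/11 + 12/10 + 12/9 + 12/8 + 12/7 + 12/6 + 12/5 + 12/4 + 12/3 + 12/2 + 12/1 = 86021/2310.

86021/2310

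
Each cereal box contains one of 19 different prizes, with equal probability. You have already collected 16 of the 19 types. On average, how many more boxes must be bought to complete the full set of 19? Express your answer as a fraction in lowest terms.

Starting from 16 distinct types, each trial gives a new one with probability (19−i)/19 when i types are held, so the wait for the next new type is 19/(19−i).
E = 19/3 + 19/2 + 19/1 = 209/6.

209/6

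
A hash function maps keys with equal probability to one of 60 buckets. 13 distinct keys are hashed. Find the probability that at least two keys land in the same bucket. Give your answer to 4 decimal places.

It's easier to compute the probability that all 13 are distinct.
P(all distinct) = 60/60 · 59/60 · ··· · 48/60 ≈ 0.2463.
So the probability of at least one match is 1 − 0.2463 = 0.7537.

0.7537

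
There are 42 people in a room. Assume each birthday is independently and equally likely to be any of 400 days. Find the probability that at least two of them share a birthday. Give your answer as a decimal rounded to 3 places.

It's easier to compute the probability that all 42 are distinct.
P(all distinct) = 400/400 · 399/400 · ··· · 359/400 ≈ 0.107.
So the probability of at least one match is 1 − 0.107 = 0.893.

0.893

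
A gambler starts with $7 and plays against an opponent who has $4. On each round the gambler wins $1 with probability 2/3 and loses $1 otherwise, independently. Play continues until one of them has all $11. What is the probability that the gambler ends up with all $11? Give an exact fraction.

2032/2047

Let r = q/p = (1/3)/(2/3) = 1/2. The recurrence P(i) = p·P(i+1) + q·P(i−1) with P(0)=0, P(11)=1 gives P(i) = (1 − r^i)/(1 − r^11).
P(7) = (1 − (1/2)^7) / (1 − (1/2)^11) = 2032/2047.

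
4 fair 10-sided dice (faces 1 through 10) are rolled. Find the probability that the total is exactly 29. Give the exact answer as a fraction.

There are 10^4 = 10000 equally likely outcomes.
The number of ordered 4-tuples from {1,…,10} summing to 29 is 348.
P(sum = 29) = 348/10000 = 87/2500.

87/2500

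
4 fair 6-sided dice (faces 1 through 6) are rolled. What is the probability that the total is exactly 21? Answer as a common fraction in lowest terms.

5/324

There are 6^4 = 1296 equally likely outcomes.
The number of ordered 4-tuples from {1,…,6} summing to 21 is 20.
P(sum = 21) = 20/1296 = 5/324.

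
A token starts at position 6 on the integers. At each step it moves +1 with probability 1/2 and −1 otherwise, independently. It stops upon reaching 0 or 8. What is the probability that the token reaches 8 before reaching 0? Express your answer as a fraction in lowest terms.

3/4

With a fair step, P(i) = ½P(i−1) + ½P(i+1) with P(0)=0, P(8)=1 has the linear solution P(i) = i/8.
P(6) = 6/8 = 3/4.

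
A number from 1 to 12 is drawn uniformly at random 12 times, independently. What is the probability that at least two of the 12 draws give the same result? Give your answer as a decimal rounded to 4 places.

0.9999

P(all 12 different) = 12/12 · 11/12 · ··· · 1/12 ≈ 0.0001.
P(at least two equal) = 1 − 0.0001 = 0.9999.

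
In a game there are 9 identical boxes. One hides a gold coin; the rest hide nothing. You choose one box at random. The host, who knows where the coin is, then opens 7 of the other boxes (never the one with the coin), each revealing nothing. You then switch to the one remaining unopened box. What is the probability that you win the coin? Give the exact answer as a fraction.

Your original box holds the coin with probability 1/9, so the other 8 collectively hold it with probability 8/9.
The host can always find 7 empty boxes to open, so the reveals don't change that 8/9; it is now spread over the 1 remaining unopened box.
P(win by switching) = (8/9) · (1/1) = 8/9.

8/9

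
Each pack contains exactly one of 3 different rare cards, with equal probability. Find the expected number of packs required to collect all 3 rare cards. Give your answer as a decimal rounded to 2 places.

After i distinct types are collected, each trial gives a new one with probability (3−i)/3, so the expected wait for the next new type is 3/(3−i).
E = 3/3 + 3/2 + 3/1 = 11/2 ≈ 5.50.

5.50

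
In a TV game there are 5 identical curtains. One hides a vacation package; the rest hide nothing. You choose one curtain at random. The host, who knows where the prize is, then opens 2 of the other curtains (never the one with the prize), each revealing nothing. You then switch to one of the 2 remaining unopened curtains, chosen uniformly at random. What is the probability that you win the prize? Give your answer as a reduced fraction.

Your original curtain holds the prize with probability 1/5, so the other 4 collectively hold it with probability 4/5.
The host can always find 2 empty curtains to open, so the reveals don't change that 4/5; it is now spread over the 2 remaining unopened curtains.
P(win by switching) = (4/5) · (1/2) = 2/5.

2/5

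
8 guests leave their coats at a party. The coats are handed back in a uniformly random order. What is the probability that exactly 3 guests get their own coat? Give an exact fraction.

Choose which 3 of the 8 are fixed: C(8,3) = 56 ways.
The remaining 5 must have no fixed point: D(5) = 44.
P = 56·44/40320 = 11/180.

11/180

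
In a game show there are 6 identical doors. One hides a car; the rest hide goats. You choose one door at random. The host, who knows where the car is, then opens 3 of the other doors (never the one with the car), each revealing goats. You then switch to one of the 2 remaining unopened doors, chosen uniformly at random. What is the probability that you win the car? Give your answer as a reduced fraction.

5/12

Your original door holds the car with probability 1/6, so the other 5 collectively hold it with probability 5/6.
The host can always find 3 empty doors to open, so the reveals don't change that 5/6; it is now spread over the 2 remaining unopened doors.
P(win by switching) = (5/6) · (1/2) = 5/12.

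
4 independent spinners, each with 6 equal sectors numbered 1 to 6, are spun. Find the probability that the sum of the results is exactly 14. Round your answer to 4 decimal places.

There are 6^4 = 1296 equally likely outcomes.
The number of ordered 4-tuples from {1,…,6} summing to 14 is 146.
P(sum = 14) = 146/1296 = 73/648 ≈ 0.1127.

0.1127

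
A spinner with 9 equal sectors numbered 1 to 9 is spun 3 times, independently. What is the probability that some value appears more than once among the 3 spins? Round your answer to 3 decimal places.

0.309

P(all 3 different) = 9/9 · 8/9 · ··· · 7/9 ≈ 0.691.
P(at least two equal) = 1 − 0.691 = 0.309.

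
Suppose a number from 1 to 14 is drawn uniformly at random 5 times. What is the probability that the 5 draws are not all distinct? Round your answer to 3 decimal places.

P(all 5 different) = 14/14 · 13/14 · ··· · 10/14 ≈ 0.447.
P(at least two equal) = 1 − 0.447 = 0.553.

0.553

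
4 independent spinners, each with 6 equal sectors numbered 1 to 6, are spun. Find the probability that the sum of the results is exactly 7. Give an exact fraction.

There are 6^4 = 1296 equally likely outcomes.
The number of ordered 4-tuples from {1,…,6} summing to 7 is 20.
P(sum = 7) = 20/1296 = 5/324.

5/324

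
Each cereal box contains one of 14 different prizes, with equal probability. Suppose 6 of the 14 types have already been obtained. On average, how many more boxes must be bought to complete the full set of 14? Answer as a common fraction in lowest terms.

761/20

Starting from 6 distinct types, each trial gives a new one with probability (14−i)/14 when i types are held, so the wait for the next new type is 14/(14−i).
E = 14/8 + 14/7 + 14/6 + 14/5 + 14/4 + 14/3 + 14/2 + 14/1 = 761/20.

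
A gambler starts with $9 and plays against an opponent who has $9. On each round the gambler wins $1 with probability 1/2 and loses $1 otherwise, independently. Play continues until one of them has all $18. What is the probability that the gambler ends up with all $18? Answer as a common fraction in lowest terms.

With a fair step, P(i) = ½P(i−1) + ½P(i+1) with P(0)=0, P(18)=1 has the linear solution P(i) = i/18.
P(9) = 9/18 = 1/2.

1/2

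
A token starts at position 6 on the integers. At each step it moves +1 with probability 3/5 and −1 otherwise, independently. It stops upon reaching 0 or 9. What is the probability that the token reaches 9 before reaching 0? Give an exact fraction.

945/1009

Let r = q/p = (2/5)/(3/5) = 2/3. The recurrence P(i) = p·P(i+1) + q·P(i−1) with P(0)=0, P(9)=1 gives P(i) = (1 − r^i)/(1 − r^9).
P(6) = (1 − (2/3)^6) / (1 − (2/3)^9) = 945/1009.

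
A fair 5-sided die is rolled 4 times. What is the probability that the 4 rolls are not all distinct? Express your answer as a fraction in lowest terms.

101/125

P(all 4 different) = 5/5 · 4/5 · ··· · 2/5 = 24/125.
P(at least two equal) = 1 − 24/125 = 101/125.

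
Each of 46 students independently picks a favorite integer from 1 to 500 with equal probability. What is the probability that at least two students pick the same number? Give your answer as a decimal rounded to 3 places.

0.882

It's easier to compute the probability that all 46 are distinct.
P(all distinct) = 500/500 · 499/500 · ··· · 455/500 ≈ 0.118.
So the probability of at least one match is 1 − 0.118 = 0.882.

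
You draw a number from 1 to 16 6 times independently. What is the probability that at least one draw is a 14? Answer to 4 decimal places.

P(no draw is a 14) = (15/16)^6 ≈ 0.6789.
P(at least one) = 1 − 0.6789 = 0.3211.

0.3211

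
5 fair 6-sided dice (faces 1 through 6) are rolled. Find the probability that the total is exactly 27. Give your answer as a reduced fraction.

35/7776

There are 6^5 = 7776 equally likely outcomes.
The number of ordered 5-tuples from {1,…,6} summing to 27 is 35.
P(sum = 27) = 35/7776.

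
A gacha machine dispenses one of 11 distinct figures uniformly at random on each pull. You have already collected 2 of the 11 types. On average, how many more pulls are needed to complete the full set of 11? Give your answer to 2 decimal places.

Starting from 2 distinct types, each trial gives a new one with probability (11−i)/11 when i types are held, so the wait for the next new type is 11/(11−i).
E = 11/9 + 11/8 + 11/7 + 11/6 + 11/5 + 11/4 + 11/3 + 11/2 + 11/1 = 78419/2520 ≈ 31.12.

31.12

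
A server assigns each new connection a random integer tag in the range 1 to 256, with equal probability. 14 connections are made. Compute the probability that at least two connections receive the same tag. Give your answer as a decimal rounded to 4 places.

It's easier to compute the probability that all 14 are distinct.
P(all distinct) = 256/256 · 255/256 · ··· · 243/256 ≈ 0.6964.
So the probability of at least one match is 1 − 0.6964 = 0.3036.

0.3036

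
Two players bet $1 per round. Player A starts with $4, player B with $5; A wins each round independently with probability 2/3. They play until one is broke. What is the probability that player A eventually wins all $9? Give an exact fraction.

Let r = q/p = (1/3)/(2/3) = 1/2. The recurrence P(i) = p·P(i+1) + q·P(i−1) with P(0)=0, P(9)=1 gives P(i) = (1 − r^i)/(1 − r^9).
P(4) = (1 − (1/2)^4) / (1 − (1/2)^9) = 480/511.

480/511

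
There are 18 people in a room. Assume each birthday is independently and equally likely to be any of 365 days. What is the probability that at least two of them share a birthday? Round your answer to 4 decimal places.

0.3469

It's easier to compute the probability that all 18 are distinct.
P(all distinct) = 365/365 · 364/365 · ··· · 348/365 ≈ 0.6531.
So the probability of at least one match is 1 − 0.6531 = 0.3469.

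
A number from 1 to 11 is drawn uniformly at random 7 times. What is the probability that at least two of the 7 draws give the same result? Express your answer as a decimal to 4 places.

P(all 7 different) = 11/11 · 10/11 · ··· · 5/11 ≈ 0.0853.
P(at least two equal) = 1 − 0.0853 = 0.9147.

0.9147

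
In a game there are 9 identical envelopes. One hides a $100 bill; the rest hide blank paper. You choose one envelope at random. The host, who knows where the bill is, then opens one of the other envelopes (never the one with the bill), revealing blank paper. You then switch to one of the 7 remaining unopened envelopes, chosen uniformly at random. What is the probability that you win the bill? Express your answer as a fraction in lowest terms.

Your original envelope holds the bill with probability 1/9, so the other 8 collectively hold it with probability 8/9.
The host can always find an empty envelope to open, so this doesn't change that 8/9; it is now spread over the 7 remaining unopened envelopes.
P(win by switching) = (8/9) · (1/7) = 8/63.

8/63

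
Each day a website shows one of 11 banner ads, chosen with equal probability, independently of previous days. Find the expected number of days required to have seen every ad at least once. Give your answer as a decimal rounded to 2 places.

After i distinct types are collected, each trial gives a new one with probability (11−i)/11, so the expected wait for the next new type is 11/(11−i).
E = 11/11 + 11/10 + 11/9 + 11/8 + 11/7 + 11/6 + 11/5 + 11/4 + 11/3 + 11/2 + 11/1 = 83711/2520 ≈ 33.22.

33.22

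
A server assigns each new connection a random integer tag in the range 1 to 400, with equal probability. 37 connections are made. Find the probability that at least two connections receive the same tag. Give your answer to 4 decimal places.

It's easier to compute the probability that all 37 are distinct.
P(all distinct) = 400/400 · 399/400 · ··· · 364/400 ≈ 0.1794.
So the probability of at least one match is 1 − 0.1794 = 0.8206.

0.8206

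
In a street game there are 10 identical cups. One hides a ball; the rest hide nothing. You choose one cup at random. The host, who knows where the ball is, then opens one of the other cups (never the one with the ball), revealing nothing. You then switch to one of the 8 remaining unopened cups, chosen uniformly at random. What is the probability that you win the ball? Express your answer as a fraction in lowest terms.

Your original cup holds the ball with probability 1/10, so the other 9 collectively hold it with probability 9/10.
The host can always find an empty cup to open, so this doesn't change that 9/10; it is now spread over the 8 remaining unopened cups.
P(win by switching) = (9/10) · (1/8) = 9/80.

9/80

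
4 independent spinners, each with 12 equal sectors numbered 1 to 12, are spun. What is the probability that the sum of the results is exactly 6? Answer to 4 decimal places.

There are 12^4 = 20736 equally likely outcomes.
The number of ordered 4-tuples from {1,…,12} summing to 6 is 10.
P(sum = 6) = 10/20736 = 5/10368 ≈ 0.0005.

0.0005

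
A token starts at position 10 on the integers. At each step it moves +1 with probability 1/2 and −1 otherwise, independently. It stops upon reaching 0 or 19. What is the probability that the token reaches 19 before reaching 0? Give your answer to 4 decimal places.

With a fair step, P(i) = ½P(i−1) + ½P(i+1) with P(0)=0, P(19)=1 has the linear solution P(i) = i/19.
P(10) = 10/19 ≈ 0.5263.

0.5263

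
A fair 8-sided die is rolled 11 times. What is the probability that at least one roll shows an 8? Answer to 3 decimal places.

0.770

P(no roll shows an 8) = (7/8)^11 ≈ 0.230.
P(at least one) = 1 − 0.230 = 0.770.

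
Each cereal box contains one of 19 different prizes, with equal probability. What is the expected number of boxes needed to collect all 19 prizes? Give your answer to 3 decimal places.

67.407

After i distinct types are collected, each trial gives a new one with probability (19−i)/19, so the expected wait for the next new type is 19/(19−i).
E = 19/19 + 19/18 + 19/17 + 19/16 + 19/15 + 19/14 + 19/13 + 19/12 + 19/11 + 19/10 + 19/9 + 19/8 + 19/7 + 19/6 + 19/5 + 19/4 + 19/3 + 19/2 + 19/1 = 275295799/4084080 ≈ 67.407.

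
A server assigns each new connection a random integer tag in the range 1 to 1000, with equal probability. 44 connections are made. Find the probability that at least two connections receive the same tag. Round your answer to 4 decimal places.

It's easier to compute the probability that all 44 are distinct.
P(all distinct) = 1000/1000 · 999/1000 · ··· · 957/1000 ≈ 0.3829.
So the probability of at least one match is 1 − 0.3829 = 0.6171.

0.6171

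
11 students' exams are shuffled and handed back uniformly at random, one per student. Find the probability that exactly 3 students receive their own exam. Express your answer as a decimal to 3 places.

0.061

Choose which 3 of the 11 are fixed: C(11,3) = 165 ways.
The remaining 8 must have no fixed point: D(8) = 14833.
P = 165·14833/39916800 = 2119/34560 ≈ 0.061.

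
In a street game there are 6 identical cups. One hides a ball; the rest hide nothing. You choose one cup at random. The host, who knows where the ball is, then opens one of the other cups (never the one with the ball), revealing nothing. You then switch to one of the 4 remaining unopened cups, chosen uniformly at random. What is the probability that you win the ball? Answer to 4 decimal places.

0.2083

Your original cup holds the ball with probability 1/6, so the other 5 collectively hold it with probability 5/6.
The host can always find an empty cup to open, so this doesn't change that 5/6; it is now spread over the 4 remaining unopened cups.
P(win by switching) = (5/6) · (1/4) = 5/24 ≈ 0.2083.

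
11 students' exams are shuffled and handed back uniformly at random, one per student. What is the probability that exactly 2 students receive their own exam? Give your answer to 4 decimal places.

Choose which 2 of the 11 are fixed: C(11,2) = 55 ways.
The remaining 9 must have no fixed point: D(9) = 133496.
P = 55·133496/39916800 = 16687/90720 ≈ 0.1839.

0.1839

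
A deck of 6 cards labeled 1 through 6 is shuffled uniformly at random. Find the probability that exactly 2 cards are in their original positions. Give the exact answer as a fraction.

Choose which 2 of the 6 are fixed: C(6,2) = 15 ways.
The remaining 4 must have no fixed point: D(4) = 9.
P = 15·9/720 = 3/16.

3/16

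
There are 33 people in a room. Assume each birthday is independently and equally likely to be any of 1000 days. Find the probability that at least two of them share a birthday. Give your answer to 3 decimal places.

0.414

It's easier to compute the probability that all 33 are distinct.
P(all distinct) = 1000/1000 · 999/1000 · ··· · 968/1000 ≈ 0.586.
So the probability of at least one match is 1 − 0.586 = 0.414.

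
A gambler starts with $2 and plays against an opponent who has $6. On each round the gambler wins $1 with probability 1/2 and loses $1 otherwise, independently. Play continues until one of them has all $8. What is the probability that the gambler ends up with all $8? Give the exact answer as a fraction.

1/4

With a fair step, P(i) = ½P(i−1) + ½P(i+1) with P(0)=0, P(8)=1 has the linear solution P(i) = i/8.
P(2) = 2/8 = 1/4.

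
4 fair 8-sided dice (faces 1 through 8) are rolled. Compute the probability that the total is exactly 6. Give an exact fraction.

There are 8^4 = 4096 equally likely outcomes.
The number of ordered 4-tuples from {1,…,8} summing to 6 is 10.
P(sum = 6) = 10/4096 = 5/2048.

5/2048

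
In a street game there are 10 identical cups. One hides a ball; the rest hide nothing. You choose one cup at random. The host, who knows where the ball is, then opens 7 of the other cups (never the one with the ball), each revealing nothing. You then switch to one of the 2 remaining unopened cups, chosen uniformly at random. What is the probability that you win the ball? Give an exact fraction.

Your original cup holds the ball with probability 1/10, so the other 9 collectively hold it with probability 9/10.
The host can always find 7 empty cups to open, so the reveals don't change that 9/10; it is now spread over the 2 remaining unopened cups.
P(win by switching) = (9/10) · (1/2) = 9/20.

9/20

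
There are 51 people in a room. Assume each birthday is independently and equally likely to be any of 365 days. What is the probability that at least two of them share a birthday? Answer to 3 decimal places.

0.974

It's easier to compute the probability that all 51 are distinct.
P(all distinct) = 365/365 · 364/365 · ··· · 315/365 ≈ 0.026.
So the probability of at least one match is 1 − 0.026 = 0.974.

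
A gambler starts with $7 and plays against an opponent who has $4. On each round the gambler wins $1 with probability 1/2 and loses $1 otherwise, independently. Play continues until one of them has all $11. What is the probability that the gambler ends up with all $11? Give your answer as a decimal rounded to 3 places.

0.636

With a fair step, P(i) = ½P(i−1) + ½P(i+1) with P(0)=0, P(11)=1 has the linear solution P(i) = i/11.
P(7) = 7/11 ≈ 0.636.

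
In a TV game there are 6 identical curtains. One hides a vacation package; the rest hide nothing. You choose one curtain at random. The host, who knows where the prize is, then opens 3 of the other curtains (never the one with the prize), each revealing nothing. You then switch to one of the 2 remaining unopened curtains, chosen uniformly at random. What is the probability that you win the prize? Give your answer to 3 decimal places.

Your original curtain holds the prize with probability 1/6, so the other 5 collectively hold it with probability 5/6.
The host can always find 3 empty curtains to open, so the reveals don't change that 5/6; it is now spread over the 2 remaining unopened curtains.
P(win by switching) = (5/6) · (1/2) = 5/12 ≈ 0.417.

0.417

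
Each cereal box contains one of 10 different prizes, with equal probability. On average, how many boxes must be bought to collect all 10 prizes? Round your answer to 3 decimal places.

29.290

After i distinct types are collected, each trial gives a new one with probability (10−i)/10, so the expected wait for the next new type is 10/(10−i).
E = 10/10 + 10/9 + 10/8 + 10/7 + 10/6 + 10/5 + 10/4 + 10/3 + 10/2 + 10/1 = 7381/252 ≈ 29.290.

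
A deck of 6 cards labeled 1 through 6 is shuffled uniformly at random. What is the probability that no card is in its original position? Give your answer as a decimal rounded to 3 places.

This is the derangement probability: permutations of 6 with no fixed point.
D(6) = 6! · (1 − 1/1! + 1/2! − ··· + (−1)^6/6!) = 265.
P = 265/720 = 53/144 ≈ 0.368.

0.368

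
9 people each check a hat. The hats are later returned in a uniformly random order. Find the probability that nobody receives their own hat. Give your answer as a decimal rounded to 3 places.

This is the derangement probability: permutations of 9 with no fixed point.
D(9) = 9! · (1 − 1/1! + 1/2! − ··· + (−1)^9/9!) = 133496.
P = 133496/362880 = 16687/45360 ≈ 0.368.

0.368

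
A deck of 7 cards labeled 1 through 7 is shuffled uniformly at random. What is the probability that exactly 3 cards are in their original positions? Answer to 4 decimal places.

0.0625

Choose which 3 of the 7 are fixed: C(7,3) = 35 ways.
The remaining 4 must have no fixed point: D(4) = 9.
P = 35·9/5040 = 1/16 ≈ 0.0625.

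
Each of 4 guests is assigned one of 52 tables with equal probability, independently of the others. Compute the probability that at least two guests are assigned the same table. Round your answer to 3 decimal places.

It's easier to compute the probability that all 4 are distinct.
P(all distinct) = 52/52 · 51/52 · ··· · 49/52 ≈ 0.889.
So the probability of at least one match is 1 − 0.889 = 0.111.

0.111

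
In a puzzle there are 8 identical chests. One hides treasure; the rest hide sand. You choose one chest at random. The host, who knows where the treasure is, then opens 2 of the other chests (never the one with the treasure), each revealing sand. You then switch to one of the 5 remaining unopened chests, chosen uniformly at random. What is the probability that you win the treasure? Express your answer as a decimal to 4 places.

0.1750

Your original chest holds the treasure with probability 1/8, so the other 7 collectively hold it with probability 7/8.
The host can always find 2 empty chests to open, so the reveals don't change that 7/8; it is now spread over the 5 remaining unopened chests.
P(win by switching) = (7/8) · (1/5) = 7/40 ≈ 0.1750.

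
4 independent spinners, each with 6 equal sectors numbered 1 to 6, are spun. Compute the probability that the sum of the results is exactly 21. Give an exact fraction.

5/324

There are 6^4 = 1296 equally likely outcomes.
The number of ordered 4-tuples from {1,…,6} summing to 21 is 20.
P(sum = 21) = 20/1296 = 5/324.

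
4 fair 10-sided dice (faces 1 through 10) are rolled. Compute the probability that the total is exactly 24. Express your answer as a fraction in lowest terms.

633/10000

There are 10^4 = 10000 equally likely outcomes.
The number of ordered 4-tuples from {1,…,10} summing to 24 is 633.
P(sum = 24) = 633/10000.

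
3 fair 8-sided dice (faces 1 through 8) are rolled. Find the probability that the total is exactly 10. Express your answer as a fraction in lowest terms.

There are 8^3 = 512 equally likely outcomes.
The number of ordered 3-tuples from {1,…,8} summing to 10 is 36.
P(sum = 10) = 36/512 = 9/128.

9/128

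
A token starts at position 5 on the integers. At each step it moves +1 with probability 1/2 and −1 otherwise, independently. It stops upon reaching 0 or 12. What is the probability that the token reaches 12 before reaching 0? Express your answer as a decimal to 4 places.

0.4167

With a fair step, P(i) = ½P(i−1) + ½P(i+1) with P(0)=0, P(12)=1 has the linear solution P(i) = i/12.
P(5) = 5/12 ≈ 0.4167.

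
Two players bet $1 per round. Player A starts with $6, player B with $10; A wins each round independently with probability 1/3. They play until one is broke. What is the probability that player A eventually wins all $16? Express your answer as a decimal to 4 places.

Let r = q/p = (2/3)/(1/3) = 2. The recurrence P(i) = p·P(i+1) + q·P(i−1) with P(0)=0, P(16)=1 gives P(i) = (1 − r^i)/(1 − r^16).
P(6) = (1 − (2)^6) / (1 − (2)^16) = 21/21845 ≈ 0.0010.

0.0010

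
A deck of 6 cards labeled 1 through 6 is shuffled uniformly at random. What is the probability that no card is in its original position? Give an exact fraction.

This is the derangement probability: permutations of 6 with no fixed point.
D(6) = 6! · (1 − 1/1! + 1/2! − ··· + (−1)^6/6!) = 265.
P = 265/720 = 53/144.

53/144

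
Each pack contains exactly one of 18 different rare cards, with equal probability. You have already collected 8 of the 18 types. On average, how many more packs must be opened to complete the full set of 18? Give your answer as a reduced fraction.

7381/140

Starting from 8 distinct types, each trial gives a new one with probability (18−i)/18 when i types are held, so the wait for the next new type is 18/(18−i).
E = 18/10 + 18/9 + 18/8 + 18/7 + 18/6 + 18/5 + 18/4 + 18/3 + 18/2 + 18/1 = 7381/140.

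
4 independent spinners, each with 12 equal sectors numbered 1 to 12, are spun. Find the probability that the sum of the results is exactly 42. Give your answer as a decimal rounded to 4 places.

0.0041

There are 12^4 = 20736 equally likely outcomes.
The number of ordered 4-tuples from {1,…,12} summing to 42 is 84.
P(sum = 42) = 84/20736 = 7/1728 ≈ 0.0041.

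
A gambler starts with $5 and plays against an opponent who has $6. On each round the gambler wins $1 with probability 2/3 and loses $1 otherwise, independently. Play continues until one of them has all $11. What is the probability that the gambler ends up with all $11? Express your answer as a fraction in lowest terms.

1984/2047

Let r = q/p = (1/3)/(2/3) = 1/2. The recurrence P(i) = p·P(i+1) + q·P(i−1) with P(0)=0, P(11)=1 gives P(i) = (1 − r^i)/(1 − r^11).
P(5) = (1 − (1/2)^5) / (1 − (1/2)^11) = 1984/2047.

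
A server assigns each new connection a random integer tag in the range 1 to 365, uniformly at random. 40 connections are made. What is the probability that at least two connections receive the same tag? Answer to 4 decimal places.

It's easier to compute the probability that all 40 are distinct.
P(all distinct) = 365/365 · 364/365 · ··· · 326/365 ≈ 0.1088.
So the probability of at least one match is 1 − 0.1088 = 0.8912.

0.8912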